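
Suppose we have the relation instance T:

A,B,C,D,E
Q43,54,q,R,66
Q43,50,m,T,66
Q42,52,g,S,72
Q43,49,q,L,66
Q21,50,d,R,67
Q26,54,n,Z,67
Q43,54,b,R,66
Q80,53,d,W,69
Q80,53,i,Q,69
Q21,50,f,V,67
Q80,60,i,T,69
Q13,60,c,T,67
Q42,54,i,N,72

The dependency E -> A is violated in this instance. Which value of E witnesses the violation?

67

E=66: 4 rows → A = Q43, Q43, Q43, Q43 ✓
E=72: 2 rows → A = Q42, Q42 ✓
E=67: 4 rows → A takes values {Q21, Q26, Q13} — violation
E=69: 3 rows → A = Q80, Q80, Q80 ✓
The only E value with inconsistent A is E=67.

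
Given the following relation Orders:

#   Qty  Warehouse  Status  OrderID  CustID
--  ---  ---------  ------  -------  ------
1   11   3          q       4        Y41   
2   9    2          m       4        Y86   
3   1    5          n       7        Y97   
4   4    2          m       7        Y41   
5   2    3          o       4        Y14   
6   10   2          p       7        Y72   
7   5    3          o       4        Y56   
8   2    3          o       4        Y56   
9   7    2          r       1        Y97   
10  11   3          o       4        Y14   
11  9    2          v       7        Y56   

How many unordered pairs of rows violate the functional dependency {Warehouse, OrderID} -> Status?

7

(Warehouse=3, OrderID=4): violating pairs (1,5), (1,7), (1,8), (1,10) — 4 pairs.
(Warehouse=2, OrderID=7): violating pairs (4,6), (4,11), (6,11) — 3 pairs.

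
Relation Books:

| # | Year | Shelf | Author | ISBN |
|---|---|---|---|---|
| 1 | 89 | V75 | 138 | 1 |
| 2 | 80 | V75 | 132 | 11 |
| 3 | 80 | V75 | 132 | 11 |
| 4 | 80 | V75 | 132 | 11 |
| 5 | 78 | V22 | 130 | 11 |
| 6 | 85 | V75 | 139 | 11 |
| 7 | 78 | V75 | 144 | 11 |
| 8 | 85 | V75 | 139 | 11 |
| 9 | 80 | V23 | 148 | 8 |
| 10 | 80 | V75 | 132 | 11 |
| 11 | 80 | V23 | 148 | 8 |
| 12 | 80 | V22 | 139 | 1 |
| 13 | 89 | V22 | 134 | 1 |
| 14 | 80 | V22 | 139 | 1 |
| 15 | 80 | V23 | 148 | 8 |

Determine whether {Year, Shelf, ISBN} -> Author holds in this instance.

(Year=89, Shelf=V75, ISBN=1): row 1 → Author = 138 ✓
(Year=80, Shelf=V75, ISBN=11): rows 2, 3, 4, 10 → Author = 132, 132, 132, 132 ✓
(Year=78, Shelf=V22, ISBN=11): row 5 → Author = 130 ✓
(Year=85, Shelf=V75, ISBN=11): rows 6, 8 → Author = 139, 139 ✓
(Year=78, Shelf=V75, ISBN=11): row 7 → Author = 144 ✓
(Year=80, Shelf=V23, ISBN=8): rows 9, 11, 15 → Author = 148, 148, 148 ✓
(Year=80, Shelf=V22, ISBN=1): rows 12, 14 → Author = 139, 139 ✓
(Year=89, Shelf=V22, ISBN=1): row 13 → Author = 134 ✓
Every {Year, Shelf, ISBN} value is associated with a single Author value, so {Year, Shelf, ISBN} -> Author holds.

Yes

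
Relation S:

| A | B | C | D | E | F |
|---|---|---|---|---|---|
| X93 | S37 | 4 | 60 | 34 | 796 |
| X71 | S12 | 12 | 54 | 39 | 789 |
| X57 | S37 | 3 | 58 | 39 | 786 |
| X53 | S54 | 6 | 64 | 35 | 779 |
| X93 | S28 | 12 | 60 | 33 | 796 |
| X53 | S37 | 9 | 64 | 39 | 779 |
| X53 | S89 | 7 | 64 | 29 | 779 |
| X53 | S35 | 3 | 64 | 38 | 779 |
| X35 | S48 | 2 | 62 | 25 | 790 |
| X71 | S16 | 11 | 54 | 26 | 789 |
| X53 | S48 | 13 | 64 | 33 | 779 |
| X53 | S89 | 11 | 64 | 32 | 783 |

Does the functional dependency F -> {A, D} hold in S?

Yes

F=796: 2 rows → {A,D} = (X93, 60), (X93, 60) ✓
F=789: 2 rows → {A,D} = (X71, 54), (X71, 54) ✓
F=786: 1 row → {A,D} = (X57, 58) ✓
F=779: 5 rows → {A,D} = (X53, 64), (X53, 64), (X53, 64), (X53, 64), (X53, 64) ✓
F=790: 1 row → {A,D} = (X35, 62) ✓
F=783: 1 row → {A,D} = (X53, 64) ✓
Every F value is associated with a single {A, D} value, so F -> {A, D} holds.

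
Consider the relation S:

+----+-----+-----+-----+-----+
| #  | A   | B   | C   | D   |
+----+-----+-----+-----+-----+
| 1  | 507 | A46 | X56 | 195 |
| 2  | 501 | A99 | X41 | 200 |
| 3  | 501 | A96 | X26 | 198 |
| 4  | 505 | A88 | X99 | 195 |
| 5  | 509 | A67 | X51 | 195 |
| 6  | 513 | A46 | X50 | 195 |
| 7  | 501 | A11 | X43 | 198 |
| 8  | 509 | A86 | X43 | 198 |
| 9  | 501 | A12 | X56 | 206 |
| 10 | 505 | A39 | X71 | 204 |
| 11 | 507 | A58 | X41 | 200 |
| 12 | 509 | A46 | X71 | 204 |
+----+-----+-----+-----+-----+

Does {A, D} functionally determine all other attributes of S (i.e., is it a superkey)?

Rows 3 and 7 have the same {A, D} value (A=501, D=198) but are distinct tuples, so {A, D} does not determine every attribute — not a superkey.

No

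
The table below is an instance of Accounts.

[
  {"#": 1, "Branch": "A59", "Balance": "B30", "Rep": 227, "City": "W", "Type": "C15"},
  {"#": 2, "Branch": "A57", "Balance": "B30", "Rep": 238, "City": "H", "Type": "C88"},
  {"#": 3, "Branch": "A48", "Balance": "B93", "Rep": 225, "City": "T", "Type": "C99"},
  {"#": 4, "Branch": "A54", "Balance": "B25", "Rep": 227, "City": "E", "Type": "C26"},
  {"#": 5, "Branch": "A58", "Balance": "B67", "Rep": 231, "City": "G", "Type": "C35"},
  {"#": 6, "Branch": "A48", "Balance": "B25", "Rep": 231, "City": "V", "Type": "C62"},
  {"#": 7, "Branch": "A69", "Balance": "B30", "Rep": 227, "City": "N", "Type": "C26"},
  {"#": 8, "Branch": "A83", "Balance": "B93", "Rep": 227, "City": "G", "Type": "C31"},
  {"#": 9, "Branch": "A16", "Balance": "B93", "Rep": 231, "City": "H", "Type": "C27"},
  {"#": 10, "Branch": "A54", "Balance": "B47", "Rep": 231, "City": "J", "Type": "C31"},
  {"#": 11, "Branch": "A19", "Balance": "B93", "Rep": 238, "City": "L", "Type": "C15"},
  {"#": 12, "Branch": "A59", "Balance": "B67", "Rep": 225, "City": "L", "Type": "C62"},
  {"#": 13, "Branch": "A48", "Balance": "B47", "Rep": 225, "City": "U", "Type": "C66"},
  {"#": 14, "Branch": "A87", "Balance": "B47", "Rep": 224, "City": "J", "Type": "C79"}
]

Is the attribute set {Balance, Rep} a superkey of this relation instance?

No

Rows 1 and 7 have the same {Balance, Rep} value (Balance=B30, Rep=227) but are distinct tuples, so {Balance, Rep} does not determine every attribute — not a superkey.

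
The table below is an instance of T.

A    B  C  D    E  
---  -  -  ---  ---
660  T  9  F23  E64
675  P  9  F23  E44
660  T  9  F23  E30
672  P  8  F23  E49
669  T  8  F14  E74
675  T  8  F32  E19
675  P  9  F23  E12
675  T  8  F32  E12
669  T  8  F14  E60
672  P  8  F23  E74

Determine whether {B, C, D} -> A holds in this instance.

Yes

(B=T, C=9, D=F23): 2 rows → A = 660, 660 ✓
(B=P, C=9, D=F23): 2 rows → A = 675, 675 ✓
(B=P, C=8, D=F23): 2 rows → A = 672, 672 ✓
(B=T, C=8, D=F14): 2 rows → A = 669, 669 ✓
(B=T, C=8, D=F32): 2 rows → A = 675, 675 ✓
Every {B, C, D} value is associated with a single A value, so {B, C, D} -> A holds.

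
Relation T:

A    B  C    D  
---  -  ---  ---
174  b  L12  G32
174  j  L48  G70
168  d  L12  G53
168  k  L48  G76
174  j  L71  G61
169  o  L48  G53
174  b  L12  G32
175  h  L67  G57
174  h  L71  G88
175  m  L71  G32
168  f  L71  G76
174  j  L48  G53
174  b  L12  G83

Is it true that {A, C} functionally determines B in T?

No

(A=174, C=L12): 3 rows → B = b, b, b ✓
(A=174, C=L48): 2 rows → B = j, j ✓
(A=168, C=L12): 1 row → B = d ✓
(A=168, C=L48): 1 row → B = k ✓
(A=174, C=L71): 2 rows → B takes values {j, h} — violation
(A=169, C=L48): 1 row → B = o ✓
(A=175, C=L67): 1 row → B = h ✓
(A=175, C=L71): 1 row → B = m ✓
(A=168, C=L71): 1 row → B = f ✓
Two rows agree on {A, C} but differ on B, so {A, C} → B does not hold.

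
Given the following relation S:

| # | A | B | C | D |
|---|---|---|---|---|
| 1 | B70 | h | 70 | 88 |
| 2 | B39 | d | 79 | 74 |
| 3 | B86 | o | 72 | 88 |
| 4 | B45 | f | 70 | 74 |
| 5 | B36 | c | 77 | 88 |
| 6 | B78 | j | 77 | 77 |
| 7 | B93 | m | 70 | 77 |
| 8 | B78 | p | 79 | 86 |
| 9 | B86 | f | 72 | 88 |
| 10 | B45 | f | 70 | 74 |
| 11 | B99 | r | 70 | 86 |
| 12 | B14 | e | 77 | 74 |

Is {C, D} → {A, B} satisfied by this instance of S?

No

(C=70, D=88): row 1 → {A,B} = (B70, h) ✓
(C=79, D=74): row 2 → {A,B} = (B39, d) ✓
(C=72, D=88): rows 3, 9 → {A,B} takes values {(B86, o), (B86, f)} — violation
(C=70, D=74): rows 4, 10 → {A,B} = (B45, f), (B45, f) ✓
(C=77, D=88): row 5 → {A,B} = (B36, c) ✓
(C=77, D=77): row 6 → {A,B} = (B78, j) ✓
(C=70, D=77): row 7 → {A,B} = (B93, m) ✓
(C=79, D=86): row 8 → {A,B} = (B78, p) ✓
(C=70, D=86): row 11 → {A,B} = (B99, r) ✓
(C=77, D=74): row 12 → {A,B} = (B14, e) ✓
Two rows agree on {C, D} but differ on {A, B}, so {C, D} → {A, B} does not hold.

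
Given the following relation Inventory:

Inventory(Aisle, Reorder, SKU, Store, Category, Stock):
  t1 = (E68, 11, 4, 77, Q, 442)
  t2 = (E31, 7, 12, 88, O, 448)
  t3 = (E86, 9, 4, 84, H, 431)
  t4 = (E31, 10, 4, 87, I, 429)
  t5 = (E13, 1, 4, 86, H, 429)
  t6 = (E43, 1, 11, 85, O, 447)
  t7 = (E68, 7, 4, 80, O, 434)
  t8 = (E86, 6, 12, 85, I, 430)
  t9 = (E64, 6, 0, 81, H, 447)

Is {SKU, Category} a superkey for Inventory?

No

Rows 3 and 5 have the same {SKU, Category} value (SKU=4, Category=H) but are distinct tuples, so {SKU, Category} does not determine every attribute — not a superkey.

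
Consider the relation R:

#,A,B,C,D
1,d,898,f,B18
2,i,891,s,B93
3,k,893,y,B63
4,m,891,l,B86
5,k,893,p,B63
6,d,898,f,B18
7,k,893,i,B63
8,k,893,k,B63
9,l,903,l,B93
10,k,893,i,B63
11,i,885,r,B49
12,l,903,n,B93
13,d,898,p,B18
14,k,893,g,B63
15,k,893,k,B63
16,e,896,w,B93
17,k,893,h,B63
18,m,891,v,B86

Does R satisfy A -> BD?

No

A=d: rows 1, 6, 13 → {B,D} = (898, B18), (898, B18), (898, B18) ✓
A=i: rows 2, 11 → {B,D} takes values {(891, B93), (885, B49)} — violation
A=k: rows 3, 5, 7, 8, 10, 14, 15, 17 → {B,D} = (893, B63), (893, B63), (893, B63), (893, B63), (893, B63), (893, B63), (893, B63), (893, B63) ✓
A=m: rows 4, 18 → {B,D} = (891, B86), (891, B86) ✓
A=l: rows 9, 12 → {B,D} = (903, B93), (903, B93) ✓
A=e: row 16 → {B,D} = (896, B93) ✓
Two rows agree on A but differ on BD, so A -> BD does not hold.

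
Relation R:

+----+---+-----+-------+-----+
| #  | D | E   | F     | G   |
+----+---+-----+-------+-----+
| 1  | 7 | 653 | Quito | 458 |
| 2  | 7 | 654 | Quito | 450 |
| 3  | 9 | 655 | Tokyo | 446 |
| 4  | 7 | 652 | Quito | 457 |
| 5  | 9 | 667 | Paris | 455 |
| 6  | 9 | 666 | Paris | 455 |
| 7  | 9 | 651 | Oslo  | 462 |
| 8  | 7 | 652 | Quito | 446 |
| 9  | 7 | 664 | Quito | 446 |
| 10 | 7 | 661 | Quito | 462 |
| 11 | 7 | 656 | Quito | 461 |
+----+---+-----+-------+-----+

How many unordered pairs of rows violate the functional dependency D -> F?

5

D=7: all 7 rows agree on F — 0 pairs.
D=9: violating pairs (3,5), (3,6), (3,7), (5,7), (6,7) — 5 pairs.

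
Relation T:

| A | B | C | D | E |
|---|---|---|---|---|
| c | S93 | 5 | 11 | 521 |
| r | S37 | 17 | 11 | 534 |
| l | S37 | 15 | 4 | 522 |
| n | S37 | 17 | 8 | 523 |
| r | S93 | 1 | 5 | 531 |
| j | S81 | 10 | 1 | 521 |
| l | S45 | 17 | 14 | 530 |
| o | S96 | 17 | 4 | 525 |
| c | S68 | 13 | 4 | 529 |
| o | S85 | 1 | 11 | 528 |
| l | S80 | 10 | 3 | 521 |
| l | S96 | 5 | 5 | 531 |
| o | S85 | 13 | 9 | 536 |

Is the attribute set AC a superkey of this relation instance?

All 13 rows have distinct AC values, so AC → (all attributes) holds and AC is a superkey.

Yes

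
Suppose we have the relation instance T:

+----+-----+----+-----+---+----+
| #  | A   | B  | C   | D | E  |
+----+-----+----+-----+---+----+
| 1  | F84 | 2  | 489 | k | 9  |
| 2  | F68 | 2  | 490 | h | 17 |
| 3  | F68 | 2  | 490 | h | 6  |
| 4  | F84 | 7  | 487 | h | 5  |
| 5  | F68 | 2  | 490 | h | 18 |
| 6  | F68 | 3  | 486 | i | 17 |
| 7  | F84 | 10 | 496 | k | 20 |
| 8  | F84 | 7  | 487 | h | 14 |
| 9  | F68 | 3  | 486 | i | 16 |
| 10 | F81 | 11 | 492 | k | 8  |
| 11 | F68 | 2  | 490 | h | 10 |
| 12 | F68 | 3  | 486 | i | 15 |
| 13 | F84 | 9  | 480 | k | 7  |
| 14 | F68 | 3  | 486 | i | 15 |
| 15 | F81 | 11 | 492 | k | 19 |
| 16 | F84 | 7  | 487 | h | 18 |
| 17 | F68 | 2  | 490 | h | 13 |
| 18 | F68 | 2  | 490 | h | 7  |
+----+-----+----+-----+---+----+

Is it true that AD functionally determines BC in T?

(A=F84, D=k): rows 1, 7, 13 → {B,C} takes values {(2, 489), (10, 496), (9, 480)} — violation
(A=F68, D=h): rows 2, 3, 5, 11, 17, 18 → {B,C} = (2, 490), (2, 490), (2, 490), (2, 490), (2, 490), (2, 490) ✓
(A=F84, D=h): rows 4, 8, 16 → {B,C} = (7, 487), (7, 487), (7, 487) ✓
(A=F68, D=i): rows 6, 9, 12, 14 → {B,C} = (3, 486), (3, 486), (3, 486), (3, 486) ✓
(A=F81, D=k): rows 10, 15 → {B,C} = (11, 492), (11, 492) ✓
Two rows agree on AD but differ on BC, so AD → BC does not hold.

No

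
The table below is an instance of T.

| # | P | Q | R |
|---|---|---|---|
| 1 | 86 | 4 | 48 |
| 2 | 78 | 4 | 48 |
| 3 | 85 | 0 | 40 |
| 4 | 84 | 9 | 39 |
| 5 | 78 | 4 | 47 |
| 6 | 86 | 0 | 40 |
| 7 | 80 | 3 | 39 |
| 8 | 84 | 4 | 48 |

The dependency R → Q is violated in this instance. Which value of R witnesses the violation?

39

R=48: rows 1, 2, 8 → Q = 4, 4, 4 ✓
R=40: rows 3, 6 → Q = 0, 0 ✓
R=39: rows 4, 7 → Q takes values {9, 3} — violation
R=47: row 5 → Q = 4 ✓
The only R value with inconsistent Q is R=39.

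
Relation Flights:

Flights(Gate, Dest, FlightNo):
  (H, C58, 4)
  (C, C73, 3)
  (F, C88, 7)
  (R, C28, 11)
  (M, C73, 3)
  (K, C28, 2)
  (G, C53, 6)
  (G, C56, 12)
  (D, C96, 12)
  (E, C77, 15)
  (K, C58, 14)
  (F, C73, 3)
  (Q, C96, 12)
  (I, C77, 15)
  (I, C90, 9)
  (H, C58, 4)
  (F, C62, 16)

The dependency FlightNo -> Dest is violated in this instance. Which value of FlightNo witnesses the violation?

12

FlightNo=4: 2 rows → Dest = C58, C58 ✓
FlightNo=3: 3 rows → Dest = C73, C73, C73 ✓
FlightNo=7: 1 row → Dest = C88 ✓
FlightNo=11: 1 row → Dest = C28 ✓
FlightNo=2: 1 row → Dest = C28 ✓
FlightNo=6: 1 row → Dest = C53 ✓
FlightNo=12: 3 rows → Dest takes values {C56, C96} — violation
FlightNo=15: 2 rows → Dest = C77, C77 ✓
FlightNo=14: 1 row → Dest = C58 ✓
FlightNo=9: 1 row → Dest = C90 ✓
FlightNo=16: 1 row → Dest = C62 ✓
The only FlightNo value with inconsistent Dest is FlightNo=12.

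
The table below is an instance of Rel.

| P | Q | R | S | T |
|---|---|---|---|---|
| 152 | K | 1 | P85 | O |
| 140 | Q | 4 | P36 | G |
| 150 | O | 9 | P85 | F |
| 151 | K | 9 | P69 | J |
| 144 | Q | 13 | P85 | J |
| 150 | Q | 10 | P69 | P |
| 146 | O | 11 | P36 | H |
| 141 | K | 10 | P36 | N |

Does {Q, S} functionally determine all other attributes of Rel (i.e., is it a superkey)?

All 8 rows have distinct {Q, S} values, so {Q, S} → (all attributes) holds and {Q, S} is a superkey.

Yes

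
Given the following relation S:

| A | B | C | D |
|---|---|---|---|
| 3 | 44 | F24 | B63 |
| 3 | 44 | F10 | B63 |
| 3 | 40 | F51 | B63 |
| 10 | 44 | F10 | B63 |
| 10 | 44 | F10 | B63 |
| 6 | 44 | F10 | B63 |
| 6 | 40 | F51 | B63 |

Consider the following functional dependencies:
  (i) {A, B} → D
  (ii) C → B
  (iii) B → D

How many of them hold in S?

3

(i) {A, B} → D: every LHS value maps to a single RHS value — holds.
(ii) C → B: every LHS value maps to a single RHS value — holds.
(iii) B → D: every LHS value maps to a single RHS value — holds.
3 of the 3 dependencies hold.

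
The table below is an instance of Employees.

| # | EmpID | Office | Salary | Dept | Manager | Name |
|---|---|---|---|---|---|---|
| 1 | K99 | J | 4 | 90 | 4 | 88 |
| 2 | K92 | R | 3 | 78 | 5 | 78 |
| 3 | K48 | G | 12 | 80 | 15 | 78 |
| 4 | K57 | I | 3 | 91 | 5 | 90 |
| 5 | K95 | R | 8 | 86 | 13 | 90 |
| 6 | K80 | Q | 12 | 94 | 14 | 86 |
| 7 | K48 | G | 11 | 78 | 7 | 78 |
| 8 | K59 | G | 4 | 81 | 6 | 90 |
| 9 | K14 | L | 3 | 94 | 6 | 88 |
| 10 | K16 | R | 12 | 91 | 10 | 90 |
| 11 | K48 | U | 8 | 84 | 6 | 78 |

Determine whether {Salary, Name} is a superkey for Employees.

Yes

All 11 rows have distinct {Salary, Name} values, so {Salary, Name} → (all attributes) holds and {Salary, Name} is a superkey.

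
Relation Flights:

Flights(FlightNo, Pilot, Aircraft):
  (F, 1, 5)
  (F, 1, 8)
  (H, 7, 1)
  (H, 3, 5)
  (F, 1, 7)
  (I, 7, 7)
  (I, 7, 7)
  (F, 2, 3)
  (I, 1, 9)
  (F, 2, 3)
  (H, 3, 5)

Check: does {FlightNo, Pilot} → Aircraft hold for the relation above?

No

(FlightNo=F, Pilot=1): 3 rows → Aircraft takes values {5, 8, 7} — violation
(FlightNo=H, Pilot=7): 1 row → Aircraft = 1 ✓
(FlightNo=H, Pilot=3): 2 rows → Aircraft = 5, 5 ✓
(FlightNo=I, Pilot=7): 2 rows → Aircraft = 7, 7 ✓
(FlightNo=F, Pilot=2): 2 rows → Aircraft = 3, 3 ✓
(FlightNo=I, Pilot=1): 1 row → Aircraft = 9 ✓
Two rows agree on {FlightNo, Pilot} but differ on Aircraft, so {FlightNo, Pilot} → Aircraft does not hold.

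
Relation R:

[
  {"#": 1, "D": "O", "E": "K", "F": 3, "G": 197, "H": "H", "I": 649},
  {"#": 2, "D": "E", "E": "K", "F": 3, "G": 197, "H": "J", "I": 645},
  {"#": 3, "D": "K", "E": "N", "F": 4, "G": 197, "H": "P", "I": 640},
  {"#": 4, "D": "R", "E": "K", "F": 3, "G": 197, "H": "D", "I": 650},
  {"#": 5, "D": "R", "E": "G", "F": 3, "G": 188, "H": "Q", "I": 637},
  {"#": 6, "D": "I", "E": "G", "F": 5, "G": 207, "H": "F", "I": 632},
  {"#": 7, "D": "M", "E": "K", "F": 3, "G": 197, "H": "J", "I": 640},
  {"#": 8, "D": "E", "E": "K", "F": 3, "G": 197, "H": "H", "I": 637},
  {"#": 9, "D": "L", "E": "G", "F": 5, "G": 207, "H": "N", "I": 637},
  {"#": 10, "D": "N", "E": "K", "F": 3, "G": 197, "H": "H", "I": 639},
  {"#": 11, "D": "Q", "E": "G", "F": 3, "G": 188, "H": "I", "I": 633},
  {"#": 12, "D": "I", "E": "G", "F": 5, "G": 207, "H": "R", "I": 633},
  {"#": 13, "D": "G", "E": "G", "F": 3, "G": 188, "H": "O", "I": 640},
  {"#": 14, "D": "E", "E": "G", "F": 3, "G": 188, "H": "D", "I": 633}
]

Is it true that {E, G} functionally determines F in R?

(E=K, G=197): rows 1, 2, 4, 7, 8, 10 → F = 3, 3, 3, 3, 3, 3 ✓
(E=N, G=197): row 3 → F = 4 ✓
(E=G, G=188): rows 5, 11, 13, 14 → F = 3, 3, 3, 3 ✓
(E=G, G=207): rows 6, 9, 12 → F = 5, 5, 5 ✓
Every {E, G} value is associated with a single F value, so {E, G} -> F holds.

Yes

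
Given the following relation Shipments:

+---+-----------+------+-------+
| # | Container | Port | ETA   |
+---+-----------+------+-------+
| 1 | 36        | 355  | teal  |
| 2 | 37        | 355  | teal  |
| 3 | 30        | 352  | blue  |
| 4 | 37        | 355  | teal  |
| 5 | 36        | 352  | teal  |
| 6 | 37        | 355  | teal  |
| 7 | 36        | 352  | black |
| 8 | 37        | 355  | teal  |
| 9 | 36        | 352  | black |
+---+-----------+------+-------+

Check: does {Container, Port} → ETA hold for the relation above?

(Container=36, Port=355): row 1 → ETA = teal ✓
(Container=37, Port=355): rows 2, 4, 6, 8 → ETA = teal, teal, teal, teal ✓
(Container=30, Port=352): row 3 → ETA = blue ✓
(Container=36, Port=352): rows 5, 7, 9 → ETA takes values {teal, black} — violation
Two rows agree on {Container, Port} but differ on ETA, so {Container, Port} → ETA does not hold.

No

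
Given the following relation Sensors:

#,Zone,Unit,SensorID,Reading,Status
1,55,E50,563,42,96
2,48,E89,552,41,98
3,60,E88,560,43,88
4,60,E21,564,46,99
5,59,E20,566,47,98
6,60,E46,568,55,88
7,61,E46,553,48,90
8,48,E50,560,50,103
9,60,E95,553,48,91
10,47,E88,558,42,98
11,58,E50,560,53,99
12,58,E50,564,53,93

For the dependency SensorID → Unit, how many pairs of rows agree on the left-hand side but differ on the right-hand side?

SensorID=560: violating pairs (3,8), (3,11) — 2 pairs.
SensorID=564: violating pairs (4,12) — 1 pair.
SensorID=553: violating pairs (7,9) — 1 pair.

4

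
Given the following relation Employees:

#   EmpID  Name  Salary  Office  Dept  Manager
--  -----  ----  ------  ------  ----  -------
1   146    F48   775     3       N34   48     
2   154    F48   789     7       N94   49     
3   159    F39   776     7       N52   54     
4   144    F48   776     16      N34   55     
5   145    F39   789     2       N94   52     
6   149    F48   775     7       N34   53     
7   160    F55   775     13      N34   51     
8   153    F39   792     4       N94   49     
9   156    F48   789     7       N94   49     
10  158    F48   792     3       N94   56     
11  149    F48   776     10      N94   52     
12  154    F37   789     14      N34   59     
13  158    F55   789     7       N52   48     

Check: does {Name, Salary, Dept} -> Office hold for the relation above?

No

(Name=F48, Salary=775, Dept=N34): rows 1, 6 → Office takes values {3, 7} — violation
(Name=F48, Salary=789, Dept=N94): rows 2, 9 → Office = 7, 7 ✓
(Name=F39, Salary=776, Dept=N52): row 3 → Office = 7 ✓
(Name=F48, Salary=776, Dept=N34): row 4 → Office = 16 ✓
(Name=F39, Salary=789, Dept=N94): row 5 → Office = 2 ✓
(Name=F55, Salary=775, Dept=N34): row 7 → Office = 13 ✓
(Name=F39, Salary=792, Dept=N94): row 8 → Office = 4 ✓
(Name=F48, Salary=792, Dept=N94): row 10 → Office = 3 ✓
(Name=F48, Salary=776, Dept=N94): row 11 → Office = 10 ✓
(Name=F37, Salary=789, Dept=N34): row 12 → Office = 14 ✓
(Name=F55, Salary=789, Dept=N52): row 13 → Office = 7 ✓
Two rows agree on {Name, Salary, Dept} but differ on Office, so {Name, Salary, Dept} -> Office does not hold.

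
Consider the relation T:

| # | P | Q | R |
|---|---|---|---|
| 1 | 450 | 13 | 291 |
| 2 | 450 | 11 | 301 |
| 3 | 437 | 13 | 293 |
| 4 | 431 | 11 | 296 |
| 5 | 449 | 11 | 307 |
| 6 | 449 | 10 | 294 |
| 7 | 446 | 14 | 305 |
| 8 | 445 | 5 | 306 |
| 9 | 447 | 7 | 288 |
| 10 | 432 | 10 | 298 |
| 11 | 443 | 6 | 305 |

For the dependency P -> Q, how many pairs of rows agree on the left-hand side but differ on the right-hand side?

2

P=450: violating pairs (1,2) — 1 pair.
P=449: violating pairs (5,6) — 1 pair.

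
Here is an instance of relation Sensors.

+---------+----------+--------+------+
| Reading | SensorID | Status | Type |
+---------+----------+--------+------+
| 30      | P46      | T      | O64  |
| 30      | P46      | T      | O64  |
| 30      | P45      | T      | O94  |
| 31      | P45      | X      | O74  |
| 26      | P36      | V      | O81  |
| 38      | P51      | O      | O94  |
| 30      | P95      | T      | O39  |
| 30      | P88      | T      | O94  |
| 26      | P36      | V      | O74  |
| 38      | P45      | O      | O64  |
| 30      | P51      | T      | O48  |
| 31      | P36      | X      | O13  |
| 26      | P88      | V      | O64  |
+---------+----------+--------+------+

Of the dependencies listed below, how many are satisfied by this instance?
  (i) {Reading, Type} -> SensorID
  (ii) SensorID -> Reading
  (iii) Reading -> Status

(i) {Reading, Type} -> SensorID: (Reading=30, Type=O94): 2 rows → SensorID takes values {P45, P88} — violation — fails.
(ii) SensorID -> Reading: SensorID=P45: 3 rows → Reading takes values {30, 31, 38} — violation; SensorID=P36: 3 rows → Reading takes values {26, 31} — violation; SensorID=P51: 2 rows → Reading takes values {38, 30} — violation; SensorID=P88: 2 rows → Reading takes values {30, 26} — violation — fails.
(iii) Reading -> Status: every LHS value maps to a single RHS value — holds.
1 of the 3 dependencies holds.

1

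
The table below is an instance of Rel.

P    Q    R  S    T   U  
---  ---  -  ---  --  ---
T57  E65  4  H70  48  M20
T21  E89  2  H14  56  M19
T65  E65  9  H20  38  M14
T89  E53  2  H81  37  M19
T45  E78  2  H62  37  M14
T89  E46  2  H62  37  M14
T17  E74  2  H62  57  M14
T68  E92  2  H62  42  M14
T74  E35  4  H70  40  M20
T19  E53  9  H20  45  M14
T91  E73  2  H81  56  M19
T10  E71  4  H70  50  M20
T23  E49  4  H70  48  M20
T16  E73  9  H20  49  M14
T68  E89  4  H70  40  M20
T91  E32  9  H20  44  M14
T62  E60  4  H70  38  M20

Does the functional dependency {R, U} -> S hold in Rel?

(R=4, U=M20): 6 rows → S = H70, H70, H70, H70, H70, H70 ✓
(R=2, U=M19): 3 rows → S takes values {H14, H81} — violation
(R=9, U=M14): 4 rows → S = H20, H20, H20, H20 ✓
(R=2, U=M14): 4 rows → S = H62, H62, H62, H62 ✓
Two rows agree on {R, U} but differ on S, so {R, U} -> S does not hold.

No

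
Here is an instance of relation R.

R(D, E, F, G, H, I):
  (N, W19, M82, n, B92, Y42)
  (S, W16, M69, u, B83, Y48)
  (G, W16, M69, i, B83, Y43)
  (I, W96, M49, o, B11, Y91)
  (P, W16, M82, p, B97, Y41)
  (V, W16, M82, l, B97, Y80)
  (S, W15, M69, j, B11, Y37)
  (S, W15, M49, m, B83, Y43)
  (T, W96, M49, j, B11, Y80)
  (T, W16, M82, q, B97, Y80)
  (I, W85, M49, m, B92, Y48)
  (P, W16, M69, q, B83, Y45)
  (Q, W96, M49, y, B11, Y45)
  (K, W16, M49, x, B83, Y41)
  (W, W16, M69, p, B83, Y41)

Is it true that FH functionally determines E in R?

(F=M82, H=B92): 1 row → E = W19 ✓
(F=M69, H=B83): 4 rows → E = W16, W16, W16, W16 ✓
(F=M49, H=B11): 3 rows → E = W96, W96, W96 ✓
(F=M82, H=B97): 3 rows → E = W16, W16, W16 ✓
(F=M69, H=B11): 1 row → E = W15 ✓
(F=M49, H=B83): 2 rows → E takes values {W15, W16} — violation
(F=M49, H=B92): 1 row → E = W85 ✓
Two rows agree on FH but differ on E, so FH -> E does not hold.

No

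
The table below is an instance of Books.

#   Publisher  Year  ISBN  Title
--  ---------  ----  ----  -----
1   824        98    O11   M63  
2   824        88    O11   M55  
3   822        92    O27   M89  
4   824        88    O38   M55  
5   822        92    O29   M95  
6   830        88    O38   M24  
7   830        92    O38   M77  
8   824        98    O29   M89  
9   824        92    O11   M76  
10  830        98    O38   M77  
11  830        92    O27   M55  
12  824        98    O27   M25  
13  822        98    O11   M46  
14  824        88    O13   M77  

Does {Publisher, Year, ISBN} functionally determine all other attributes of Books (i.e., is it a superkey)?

Yes

All 14 rows have distinct {Publisher, Year, ISBN} values, so {Publisher, Year, ISBN} → (all attributes) holds and {Publisher, Year, ISBN} is a superkey.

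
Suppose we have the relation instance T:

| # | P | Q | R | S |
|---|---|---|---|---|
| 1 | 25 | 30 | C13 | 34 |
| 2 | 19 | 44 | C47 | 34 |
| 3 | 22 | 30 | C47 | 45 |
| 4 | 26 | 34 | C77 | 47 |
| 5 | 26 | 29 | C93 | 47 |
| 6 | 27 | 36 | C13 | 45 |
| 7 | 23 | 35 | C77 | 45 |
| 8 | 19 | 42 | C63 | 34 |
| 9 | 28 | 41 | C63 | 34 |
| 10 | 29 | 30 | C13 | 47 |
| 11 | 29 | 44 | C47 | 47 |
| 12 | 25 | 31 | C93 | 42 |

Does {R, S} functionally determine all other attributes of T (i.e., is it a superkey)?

Rows 8 and 9 have the same {R, S} value (R=C63, S=34) but are distinct tuples, so {R, S} does not determine every attribute — not a superkey.

No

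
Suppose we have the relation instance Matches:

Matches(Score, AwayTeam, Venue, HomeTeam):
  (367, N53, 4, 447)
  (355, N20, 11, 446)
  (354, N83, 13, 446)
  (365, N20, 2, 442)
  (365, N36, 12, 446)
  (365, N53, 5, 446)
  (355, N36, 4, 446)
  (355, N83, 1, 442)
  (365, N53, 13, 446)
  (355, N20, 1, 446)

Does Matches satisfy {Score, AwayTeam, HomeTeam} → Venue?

No

(Score=367, AwayTeam=N53, HomeTeam=447): 1 row → Venue = 4 ✓
(Score=355, AwayTeam=N20, HomeTeam=446): 2 rows → Venue takes values {11, 1} — violation
(Score=354, AwayTeam=N83, HomeTeam=446): 1 row → Venue = 13 ✓
(Score=365, AwayTeam=N20, HomeTeam=442): 1 row → Venue = 2 ✓
(Score=365, AwayTeam=N36, HomeTeam=446): 1 row → Venue = 12 ✓
(Score=365, AwayTeam=N53, HomeTeam=446): 2 rows → Venue takes values {5, 13} — violation
(Score=355, AwayTeam=N36, HomeTeam=446): 1 row → Venue = 4 ✓
(Score=355, AwayTeam=N83, HomeTeam=442): 1 row → Venue = 1 ✓
Two rows agree on {Score, AwayTeam, HomeTeam} but differ on Venue, so {Score, AwayTeam, HomeTeam} → Venue does not hold.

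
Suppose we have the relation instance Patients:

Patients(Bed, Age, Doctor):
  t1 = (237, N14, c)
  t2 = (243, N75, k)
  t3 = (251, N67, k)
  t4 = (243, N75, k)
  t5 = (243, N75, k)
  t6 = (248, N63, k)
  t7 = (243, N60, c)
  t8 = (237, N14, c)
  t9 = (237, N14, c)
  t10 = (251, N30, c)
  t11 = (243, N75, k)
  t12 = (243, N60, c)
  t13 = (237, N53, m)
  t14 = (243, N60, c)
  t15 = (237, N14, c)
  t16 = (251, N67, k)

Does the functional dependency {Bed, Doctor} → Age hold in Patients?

Yes

(Bed=237, Doctor=c): rows 1, 8, 9, 15 → Age = N14, N14, N14, N14 ✓
(Bed=243, Doctor=k): rows 2, 4, 5, 11 → Age = N75, N75, N75, N75 ✓
(Bed=251, Doctor=k): rows 3, 16 → Age = N67, N67 ✓
(Bed=248, Doctor=k): row 6 → Age = N63 ✓
(Bed=243, Doctor=c): rows 7, 12, 14 → Age = N60, N60, N60 ✓
(Bed=251, Doctor=c): row 10 → Age = N30 ✓
(Bed=237, Doctor=m): row 13 → Age = N53 ✓
Every {Bed, Doctor} value is associated with a single Age value, so {Bed, Doctor} → Age holds.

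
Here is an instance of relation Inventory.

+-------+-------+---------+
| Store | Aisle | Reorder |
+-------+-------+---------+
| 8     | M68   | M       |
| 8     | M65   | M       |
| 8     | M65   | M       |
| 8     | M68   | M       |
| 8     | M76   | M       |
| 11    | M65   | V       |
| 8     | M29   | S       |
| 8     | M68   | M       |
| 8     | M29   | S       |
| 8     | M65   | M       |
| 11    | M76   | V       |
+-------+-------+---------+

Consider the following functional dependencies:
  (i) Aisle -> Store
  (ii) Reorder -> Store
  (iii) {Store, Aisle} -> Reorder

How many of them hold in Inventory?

(i) Aisle -> Store: Aisle=M65: 4 rows → Store takes values {8, 11} — violation; Aisle=M76: 2 rows → Store takes values {8, 11} — violation — fails.
(ii) Reorder -> Store: every LHS value maps to a single RHS value — holds.
(iii) {Store, Aisle} -> Reorder: every LHS value maps to a single RHS value — holds.
2 of the 3 dependencies hold.

2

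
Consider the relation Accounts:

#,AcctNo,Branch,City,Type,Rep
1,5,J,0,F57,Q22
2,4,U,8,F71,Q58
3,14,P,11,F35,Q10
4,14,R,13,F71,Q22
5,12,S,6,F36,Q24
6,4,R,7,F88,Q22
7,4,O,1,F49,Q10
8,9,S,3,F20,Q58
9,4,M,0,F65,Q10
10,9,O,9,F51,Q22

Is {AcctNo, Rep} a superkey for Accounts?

No

Rows 7 and 9 have the same {AcctNo, Rep} value (AcctNo=4, Rep=Q10) but are distinct tuples, so {AcctNo, Rep} does not determine every attribute — not a superkey.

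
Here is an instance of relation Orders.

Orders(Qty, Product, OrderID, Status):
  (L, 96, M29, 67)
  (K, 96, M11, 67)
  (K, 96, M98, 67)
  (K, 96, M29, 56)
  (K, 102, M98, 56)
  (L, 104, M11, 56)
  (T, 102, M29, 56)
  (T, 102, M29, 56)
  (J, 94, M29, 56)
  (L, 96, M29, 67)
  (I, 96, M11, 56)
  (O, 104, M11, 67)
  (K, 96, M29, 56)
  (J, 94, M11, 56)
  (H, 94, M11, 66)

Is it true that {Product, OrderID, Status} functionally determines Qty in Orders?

Yes

(Product=96, OrderID=M29, Status=67): 2 rows → Qty = L, L ✓
(Product=96, OrderID=M11, Status=67): 1 row → Qty = K ✓
(Product=96, OrderID=M98, Status=67): 1 row → Qty = K ✓
(Product=96, OrderID=M29, Status=56): 2 rows → Qty = K, K ✓
(Product=102, OrderID=M98, Status=56): 1 row → Qty = K ✓
(Product=104, OrderID=M11, Status=56): 1 row → Qty = L ✓
(Product=102, OrderID=M29, Status=56): 2 rows → Qty = T, T ✓
(Product=94, OrderID=M29, Status=56): 1 row → Qty = J ✓
(Product=96, OrderID=M11, Status=56): 1 row → Qty = I ✓
(Product=104, OrderID=M11, Status=67): 1 row → Qty = O ✓
(Product=94, OrderID=M11, Status=56): 1 row → Qty = J ✓
(Product=94, OrderID=M11, Status=66): 1 row → Qty = H ✓
Every {Product, OrderID, Status} value is associated with a single Qty value, so {Product, OrderID, Status} → Qty holds.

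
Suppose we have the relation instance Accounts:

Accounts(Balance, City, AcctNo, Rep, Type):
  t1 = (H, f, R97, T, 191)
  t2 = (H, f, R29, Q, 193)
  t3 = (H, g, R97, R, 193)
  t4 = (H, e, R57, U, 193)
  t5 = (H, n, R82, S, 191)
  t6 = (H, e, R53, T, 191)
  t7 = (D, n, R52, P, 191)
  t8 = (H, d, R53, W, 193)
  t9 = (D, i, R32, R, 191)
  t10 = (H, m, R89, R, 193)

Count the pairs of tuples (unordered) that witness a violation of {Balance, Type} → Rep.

(Balance=H, Type=191): violating pairs (1,5), (5,6) — 2 pairs.
(Balance=H, Type=193): violating pairs (2,3), (2,4), (2,8), (2,10), (3,4), (3,8), (4,8), (4,10), (8,10) — 9 pairs.
(Balance=D, Type=191): violating pairs (7,9) — 1 pair.

12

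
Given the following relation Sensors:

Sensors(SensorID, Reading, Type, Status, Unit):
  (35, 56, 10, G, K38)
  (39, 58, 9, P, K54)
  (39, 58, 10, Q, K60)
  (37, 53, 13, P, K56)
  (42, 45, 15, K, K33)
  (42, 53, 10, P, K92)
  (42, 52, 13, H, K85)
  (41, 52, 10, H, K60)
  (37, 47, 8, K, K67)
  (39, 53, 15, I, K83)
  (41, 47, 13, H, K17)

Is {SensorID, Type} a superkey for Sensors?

All 11 rows have distinct {SensorID, Type} values, so {SensorID, Type} → (all attributes) holds and {SensorID, Type} is a superkey.

Yes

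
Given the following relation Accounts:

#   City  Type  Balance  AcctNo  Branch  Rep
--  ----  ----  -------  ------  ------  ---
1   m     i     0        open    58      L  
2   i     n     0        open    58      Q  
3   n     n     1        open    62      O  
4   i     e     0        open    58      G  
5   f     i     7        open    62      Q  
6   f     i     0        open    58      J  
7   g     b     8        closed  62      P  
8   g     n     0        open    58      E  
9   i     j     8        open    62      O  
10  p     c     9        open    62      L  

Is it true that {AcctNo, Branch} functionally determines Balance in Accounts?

No

(AcctNo=open, Branch=58): rows 1, 2, 4, 6, 8 → Balance = 0, 0, 0, 0, 0 ✓
(AcctNo=open, Branch=62): rows 3, 5, 9, 10 → Balance takes values {1, 7, 8, 9} — violation
(AcctNo=closed, Branch=62): row 7 → Balance = 8 ✓
Two rows agree on {AcctNo, Branch} but differ on Balance, so {AcctNo, Branch} -> Balance does not hold.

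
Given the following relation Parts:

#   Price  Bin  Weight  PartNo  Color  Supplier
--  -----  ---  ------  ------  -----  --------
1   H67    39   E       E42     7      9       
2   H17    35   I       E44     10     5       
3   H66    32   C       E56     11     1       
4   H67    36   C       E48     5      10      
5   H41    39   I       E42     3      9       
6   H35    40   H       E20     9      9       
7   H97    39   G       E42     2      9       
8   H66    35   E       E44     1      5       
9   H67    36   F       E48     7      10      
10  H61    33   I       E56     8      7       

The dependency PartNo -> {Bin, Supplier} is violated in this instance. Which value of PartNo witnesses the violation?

PartNo=E42: rows 1, 5, 7 → {Bin,Supplier} = (39, 9), (39, 9), (39, 9) ✓
PartNo=E44: rows 2, 8 → {Bin,Supplier} = (35, 5), (35, 5) ✓
PartNo=E56: rows 3, 10 → {Bin,Supplier} takes values {(32, 1), (33, 7)} — violation
PartNo=E48: rows 4, 9 → {Bin,Supplier} = (36, 10), (36, 10) ✓
PartNo=E20: row 6 → {Bin,Supplier} = (40, 9) ✓
The only PartNo value with inconsistent RHS is PartNo=E56.

E56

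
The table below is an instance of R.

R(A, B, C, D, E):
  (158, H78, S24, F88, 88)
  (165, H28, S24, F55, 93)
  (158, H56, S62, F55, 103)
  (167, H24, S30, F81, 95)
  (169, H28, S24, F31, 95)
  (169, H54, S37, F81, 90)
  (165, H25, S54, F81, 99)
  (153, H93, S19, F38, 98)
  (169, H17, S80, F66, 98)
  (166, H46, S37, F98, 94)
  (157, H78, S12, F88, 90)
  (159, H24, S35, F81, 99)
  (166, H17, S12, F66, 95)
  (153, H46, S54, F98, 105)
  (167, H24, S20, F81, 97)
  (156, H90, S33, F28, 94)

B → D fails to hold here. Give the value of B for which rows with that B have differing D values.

B=H78: 2 rows → D = F88, F88 ✓
B=H28: 2 rows → D takes values {F55, F31} — violation
B=H56: 1 row → D = F55 ✓
B=H24: 3 rows → D = F81, F81, F81 ✓
B=H54: 1 row → D = F81 ✓
B=H25: 1 row → D = F81 ✓
B=H93: 1 row → D = F38 ✓
B=H17: 2 rows → D = F66, F66 ✓
B=H46: 2 rows → D = F98, F98 ✓
B=H90: 1 row → D = F28 ✓
The only B value with inconsistent D is B=H28.

H28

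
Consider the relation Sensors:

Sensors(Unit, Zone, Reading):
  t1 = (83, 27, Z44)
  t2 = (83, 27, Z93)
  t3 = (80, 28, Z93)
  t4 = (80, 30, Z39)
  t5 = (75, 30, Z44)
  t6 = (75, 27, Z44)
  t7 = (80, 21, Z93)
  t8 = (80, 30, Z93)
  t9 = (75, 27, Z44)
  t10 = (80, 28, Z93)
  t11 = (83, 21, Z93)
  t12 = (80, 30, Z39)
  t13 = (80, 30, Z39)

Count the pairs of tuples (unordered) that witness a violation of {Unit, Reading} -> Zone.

(Unit=83, Reading=Z93): violating pairs (2,11) — 1 pair.
(Unit=80, Reading=Z93): violating pairs (3,7), (3,8), (7,8), (7,10), (8,10) — 5 pairs.
(Unit=80, Reading=Z39): all 3 rows agree on Zone — 0 pairs.
(Unit=75, Reading=Z44): violating pairs (5,6), (5,9) — 2 pairs.

8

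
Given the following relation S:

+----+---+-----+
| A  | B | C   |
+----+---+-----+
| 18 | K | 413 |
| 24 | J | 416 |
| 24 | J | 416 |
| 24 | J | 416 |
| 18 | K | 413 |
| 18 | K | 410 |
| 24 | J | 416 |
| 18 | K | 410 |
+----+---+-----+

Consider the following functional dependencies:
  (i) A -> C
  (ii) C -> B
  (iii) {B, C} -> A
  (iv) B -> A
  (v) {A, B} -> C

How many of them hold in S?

(i) A -> C: A=18: 4 rows → C takes values {413, 410} — violation — fails.
(ii) C -> B: every LHS value maps to a single RHS value — holds.
(iii) {B, C} -> A: every LHS value maps to a single RHS value — holds.
(iv) B -> A: every LHS value maps to a single RHS value — holds.
(v) {A, B} -> C: (A=18, B=K): 4 rows → C takes values {413, 410} — violation — fails.
3 of the 5 dependencies hold.

3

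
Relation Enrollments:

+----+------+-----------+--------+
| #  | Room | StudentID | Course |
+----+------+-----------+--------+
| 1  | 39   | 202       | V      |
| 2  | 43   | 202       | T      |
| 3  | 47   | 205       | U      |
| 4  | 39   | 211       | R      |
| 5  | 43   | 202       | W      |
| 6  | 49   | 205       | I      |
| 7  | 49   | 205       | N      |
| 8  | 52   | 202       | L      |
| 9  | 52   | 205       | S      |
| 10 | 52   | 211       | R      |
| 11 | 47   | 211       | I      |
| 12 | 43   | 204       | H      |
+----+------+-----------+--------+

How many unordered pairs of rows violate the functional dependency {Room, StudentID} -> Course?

2

(Room=43, StudentID=202): violating pairs (2,5) — 1 pair.
(Room=49, StudentID=205): violating pairs (6,7) — 1 pair.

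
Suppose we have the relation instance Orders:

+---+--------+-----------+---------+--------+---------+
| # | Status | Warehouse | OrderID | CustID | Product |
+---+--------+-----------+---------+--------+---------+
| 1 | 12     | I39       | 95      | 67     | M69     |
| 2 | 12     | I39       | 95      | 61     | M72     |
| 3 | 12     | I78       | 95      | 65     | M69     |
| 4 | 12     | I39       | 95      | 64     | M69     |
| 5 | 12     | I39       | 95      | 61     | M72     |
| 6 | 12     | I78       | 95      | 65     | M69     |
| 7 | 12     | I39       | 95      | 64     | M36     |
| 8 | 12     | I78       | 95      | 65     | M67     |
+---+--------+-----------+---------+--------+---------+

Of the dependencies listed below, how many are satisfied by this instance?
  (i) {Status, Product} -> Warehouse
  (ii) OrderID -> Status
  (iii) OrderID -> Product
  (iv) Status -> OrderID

(i) {Status, Product} -> Warehouse: (Status=12, Product=M69): rows 1, 3, 4, 6 → Warehouse takes values {I39, I78} — violation — fails.
(ii) OrderID -> Status: every LHS value maps to a single RHS value — holds.
(iii) OrderID -> Product: OrderID=95: rows 1, 2, 3, 4, 5, 6, 7, 8 → Product takes values {M69, M72, M36, M67} — violation — fails.
(iv) Status -> OrderID: every LHS value maps to a single RHS value — holds.
2 of the 4 dependencies hold.

2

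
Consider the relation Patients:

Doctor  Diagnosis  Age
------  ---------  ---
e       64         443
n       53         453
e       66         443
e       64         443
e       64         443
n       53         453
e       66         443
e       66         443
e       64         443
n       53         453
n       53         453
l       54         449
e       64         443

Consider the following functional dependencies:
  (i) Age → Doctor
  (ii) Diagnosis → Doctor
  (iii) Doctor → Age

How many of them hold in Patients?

(i) Age → Doctor: every LHS value maps to a single RHS value — holds.
(ii) Diagnosis → Doctor: every LHS value maps to a single RHS value — holds.
(iii) Doctor → Age: every LHS value maps to a single RHS value — holds.
3 of the 3 dependencies hold.

3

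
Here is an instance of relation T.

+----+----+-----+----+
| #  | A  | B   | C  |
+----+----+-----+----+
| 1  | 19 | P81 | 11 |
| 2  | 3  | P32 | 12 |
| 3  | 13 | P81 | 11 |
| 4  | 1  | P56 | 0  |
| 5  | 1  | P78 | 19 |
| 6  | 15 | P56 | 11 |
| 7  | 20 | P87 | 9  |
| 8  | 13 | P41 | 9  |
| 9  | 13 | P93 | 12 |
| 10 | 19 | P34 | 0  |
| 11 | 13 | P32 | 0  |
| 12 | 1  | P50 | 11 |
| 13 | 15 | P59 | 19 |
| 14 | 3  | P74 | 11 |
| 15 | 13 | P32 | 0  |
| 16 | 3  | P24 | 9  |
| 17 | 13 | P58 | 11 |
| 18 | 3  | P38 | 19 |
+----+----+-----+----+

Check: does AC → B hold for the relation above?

No

(A=19, C=11): row 1 → B = P81 ✓
(A=3, C=12): row 2 → B = P32 ✓
(A=13, C=11): rows 3, 17 → B takes values {P81, P58} — violation
(A=1, C=0): row 4 → B = P56 ✓
(A=1, C=19): row 5 → B = P78 ✓
(A=15, C=11): row 6 → B = P56 ✓
(A=20, C=9): row 7 → B = P87 ✓
(A=13, C=9): row 8 → B = P41 ✓
(A=13, C=12): row 9 → B = P93 ✓
(A=19, C=0): row 10 → B = P34 ✓
(A=13, C=0): rows 11, 15 → B = P32, P32 ✓
(A=1, C=11): row 12 → B = P50 ✓
(A=15, C=19): row 13 → B = P59 ✓
(A=3, C=11): row 14 → B = P74 ✓
(A=3, C=9): row 16 → B = P24 ✓
(A=3, C=19): row 18 → B = P38 ✓
Two rows agree on AC but differ on B, so AC → B does not hold.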